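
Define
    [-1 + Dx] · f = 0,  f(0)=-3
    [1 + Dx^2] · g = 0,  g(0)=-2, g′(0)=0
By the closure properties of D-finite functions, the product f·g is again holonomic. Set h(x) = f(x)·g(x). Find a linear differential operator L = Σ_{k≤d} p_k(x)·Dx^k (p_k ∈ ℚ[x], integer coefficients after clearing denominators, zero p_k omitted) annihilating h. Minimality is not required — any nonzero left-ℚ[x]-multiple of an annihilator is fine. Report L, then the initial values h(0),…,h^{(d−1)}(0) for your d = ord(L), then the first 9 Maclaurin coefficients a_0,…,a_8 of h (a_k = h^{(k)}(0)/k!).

f: a_k = -3, -3, -3/2, -1/2, -1/8, -1/40, -1/240, -1/1680, -1/13440, …
g: a_k = -2, 0, 1, 0, -1/12, 0, 1/360, 0, -1/20160, …
f·g: L₀ = L_f ⊗_s L_g, ord ≤ 1·2.
L = 2 - 2·Dx + Dx^2  (order 2).
h: a_k = 6, 6, 0, -2, -1, -1/5, 0, 1/105, 1/420, …
ICs: h(0) = 6, h′(0) = 6.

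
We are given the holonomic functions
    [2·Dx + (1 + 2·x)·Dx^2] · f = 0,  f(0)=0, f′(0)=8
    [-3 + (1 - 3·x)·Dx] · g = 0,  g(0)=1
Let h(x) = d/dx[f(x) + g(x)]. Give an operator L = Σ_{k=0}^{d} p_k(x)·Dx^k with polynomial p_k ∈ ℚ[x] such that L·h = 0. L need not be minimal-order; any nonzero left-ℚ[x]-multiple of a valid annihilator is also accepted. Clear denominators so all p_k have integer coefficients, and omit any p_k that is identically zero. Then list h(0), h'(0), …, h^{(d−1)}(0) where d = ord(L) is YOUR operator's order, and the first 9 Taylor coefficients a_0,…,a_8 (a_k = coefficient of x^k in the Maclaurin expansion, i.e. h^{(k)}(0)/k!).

L = (-78 - 36·x) + (-23 - 132·x - 72·x^2)·Dx + (4 - x - 27·x^2 - 18·x^3)·Dx^2  (order 2).
h: a_k = 11, 2, 113, 260, 1343, 4118, 15821, 51464, 179195, …
ICs: h(0) = 11, h′(0) = 2.

f: a_k = 0, 8, -8, 32/3, -16, 128/5, -128/3, 512/7, -128, …
g: a_k = 1, 3, 9, 27, 81, 243, 729, 2187, 6561, …
h₀=f+g: left-lcm gives L₀, ord ≤ 3.
h=h₀': d/dx-closure on L₀ ⇒ L.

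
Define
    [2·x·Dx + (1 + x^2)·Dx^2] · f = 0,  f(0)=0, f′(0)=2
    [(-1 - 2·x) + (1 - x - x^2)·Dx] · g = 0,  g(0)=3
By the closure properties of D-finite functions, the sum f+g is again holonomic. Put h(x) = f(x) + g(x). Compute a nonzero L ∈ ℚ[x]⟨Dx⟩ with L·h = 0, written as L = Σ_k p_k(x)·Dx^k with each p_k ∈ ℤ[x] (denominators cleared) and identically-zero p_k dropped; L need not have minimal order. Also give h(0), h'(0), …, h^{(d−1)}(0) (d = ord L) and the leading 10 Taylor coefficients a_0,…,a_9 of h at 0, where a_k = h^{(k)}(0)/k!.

f: a_k = 0, 2, 0, -2/3, 0, 2/5, 0, -2/7, 0, 2/9, …
g: a_k = 3, 3, 6, 9, 15, 24, 39, 63, 102, 165, …
Sum ⇒ L₀ = lclm(L_f,L_g) in ℚ(x)⟨Dx⟩.
L = (4 - 16·x - 64·x^2 - 72·x^3 - 66·x^4 - 6·x^6)·Dx + (-10 - 24·x - 28·x^2 - 60·x^3 - 65·x^4 - 50·x^5 - 3·x^6 - 6·x^7)·Dx^2 + (2 + 2·x + 2·x^2 - 8·x^3 - 5·x^4 - 11·x^5 - 6·x^6 - x^7 - x^8)·Dx^3  (order 3).
h: a_k = 3, 5, 6, 25/3, 15, 122/5, 39, 439/7, 102, 1487/9, …
ICs: h(0) = 3, h′(0) = 5, h′′(0) = 12.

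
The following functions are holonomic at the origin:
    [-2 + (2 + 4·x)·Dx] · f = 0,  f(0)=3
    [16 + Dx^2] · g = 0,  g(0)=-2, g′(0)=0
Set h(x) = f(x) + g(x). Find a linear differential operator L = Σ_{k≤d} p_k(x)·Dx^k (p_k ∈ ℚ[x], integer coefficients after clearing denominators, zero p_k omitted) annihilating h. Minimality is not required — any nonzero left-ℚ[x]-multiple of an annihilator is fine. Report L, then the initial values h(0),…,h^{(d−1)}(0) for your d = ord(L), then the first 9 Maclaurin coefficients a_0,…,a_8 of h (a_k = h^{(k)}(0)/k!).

f: a_k = 3, 3, -3/2, 3/2, -15/8, 21/8, -63/16, 99/16, -1287/128, …
g: a_k = -2, 0, 16, 0, -64/3, 0, 512/45, 0, -1024/315, …
h₀=f+g: left-lcm gives L₀, ord ≤ 3.
L = (-304 - 1024·x - 1024·x^2) + (240 + 1504·x + 3072·x^2 + 2048·x^3)·Dx + (-19 - 64·x - 64·x^2)·Dx^2 + (15 + 94·x + 192·x^2 + 128·x^3)·Dx^3  (order 3).
h: a_k = 1, 3, 29/2, 3/2, -557/24, 21/8, 5357/720, 99/16, -536477/40320, …
ICs: h(0) = 1, h′(0) = 3, h′′(0) = 29.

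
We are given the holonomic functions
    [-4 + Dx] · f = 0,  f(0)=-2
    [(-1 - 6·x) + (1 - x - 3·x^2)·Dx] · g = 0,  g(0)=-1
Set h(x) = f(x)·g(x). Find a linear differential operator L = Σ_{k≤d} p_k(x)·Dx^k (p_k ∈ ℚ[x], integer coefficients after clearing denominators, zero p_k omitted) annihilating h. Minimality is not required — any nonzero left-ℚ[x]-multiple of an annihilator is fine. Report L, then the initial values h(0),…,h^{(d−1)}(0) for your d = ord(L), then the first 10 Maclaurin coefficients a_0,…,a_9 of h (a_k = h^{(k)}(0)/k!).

L = (5 + 2·x - 12·x^2) + (-1 + x + 3·x^2)·Dx  (order 1).
h: a_k = 2, 10, 32, 250/3, 602/3, 7016/15, 9730/9, 784606/315, 361456/63, 37453978/2835, …
ICs: h(0) = 2.

f: a_k = -2, -8, -16, -64/3, -64/3, -256/15, -512/45, -2048/315, -1024/315, -4096/2835, …
g: a_k = -1, -1, -4, -7, -19, -40, -97, -217, -508, -1159, …
h₀=f·g: eliminate ⇒ L₀, order ≤ 1·1.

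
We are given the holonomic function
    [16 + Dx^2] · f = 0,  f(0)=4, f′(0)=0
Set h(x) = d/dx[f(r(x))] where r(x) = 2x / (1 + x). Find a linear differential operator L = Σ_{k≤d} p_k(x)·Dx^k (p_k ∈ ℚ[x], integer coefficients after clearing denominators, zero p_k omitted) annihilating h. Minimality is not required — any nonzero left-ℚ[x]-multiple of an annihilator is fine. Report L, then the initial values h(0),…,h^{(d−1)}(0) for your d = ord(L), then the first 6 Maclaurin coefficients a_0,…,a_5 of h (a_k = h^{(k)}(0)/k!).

L = (70 + 12·x + 6·x^2) + (6 + 18·x + 18·x^2 + 6·x^3)·Dx + (1 + 4·x + 6·x^2 + 4·x^3 + x^4)·Dx^2  (order 2).
h: a_k = 0, -256, 768, 3584/3, -33280/3, 425728/15, …
ICs: h(0) = 0, h′(0) = -256.

f: a_k = 4, 0, -32, 0, 128/3, 0, …
h₀=f(r): pull back L_f along r ⇒ L₀.
h₀' ⇒ L via d/dx closure of L₀.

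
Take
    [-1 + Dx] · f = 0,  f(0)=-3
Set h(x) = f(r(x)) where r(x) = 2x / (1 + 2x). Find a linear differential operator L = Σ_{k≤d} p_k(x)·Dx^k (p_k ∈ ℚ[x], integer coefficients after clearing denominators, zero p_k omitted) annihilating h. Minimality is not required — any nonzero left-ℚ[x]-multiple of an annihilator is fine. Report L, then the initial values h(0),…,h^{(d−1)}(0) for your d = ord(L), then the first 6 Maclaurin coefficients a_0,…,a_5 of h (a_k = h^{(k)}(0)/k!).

f: a_k = -3, -3, -3/2, -1/2, -1/8, -1/40, …
Substitute x→r, Dx→(1/r')Dx; clear ⇒ L₀.
L = -2 + (1 + 4·x + 4·x^2)·Dx  (order 1).
h: a_k = -3, -6, 6, -4, -2, 76/5, …
ICs: h(0) = -3.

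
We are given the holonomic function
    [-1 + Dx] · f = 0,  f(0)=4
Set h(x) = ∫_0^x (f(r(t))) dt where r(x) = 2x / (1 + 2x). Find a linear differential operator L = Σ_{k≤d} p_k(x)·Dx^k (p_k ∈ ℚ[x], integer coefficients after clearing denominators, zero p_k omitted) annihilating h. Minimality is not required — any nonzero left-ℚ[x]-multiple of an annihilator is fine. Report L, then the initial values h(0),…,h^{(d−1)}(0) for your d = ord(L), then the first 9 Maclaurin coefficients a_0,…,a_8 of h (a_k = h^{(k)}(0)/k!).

f: a_k = 4, 4, 2, 2/3, 1/6, 1/30, 1/180, 1/1260, 1/10080, …
Substitute x→r, Dx→(1/r')Dx; clear ⇒ L₀.
∫: right-multiply L₀ by Dx.
L = -2·Dx + (1 + 4·x + 4·x^2)·Dx^2  (order 2).
h: a_k = 0, 4, 4, -8/3, 4/3, 8/15, -152/45, 2416/315, -4364/315, …
ICs: h(0) = 0, h′(0) = 4.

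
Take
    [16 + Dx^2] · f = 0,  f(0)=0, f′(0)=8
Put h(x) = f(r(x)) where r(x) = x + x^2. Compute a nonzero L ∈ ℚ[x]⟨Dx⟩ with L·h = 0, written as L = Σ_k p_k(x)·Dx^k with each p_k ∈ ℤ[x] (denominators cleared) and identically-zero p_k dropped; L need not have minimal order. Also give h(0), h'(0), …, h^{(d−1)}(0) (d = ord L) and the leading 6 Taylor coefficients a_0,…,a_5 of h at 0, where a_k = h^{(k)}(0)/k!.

f: a_k = 0, 8, 0, -64/3, 0, 256/15, …
Change of var in L_f (x↦r) gives L₀.
L = (16 + 96·x + 192·x^2 + 128·x^3) - 2·Dx + (1 + 2·x)·Dx^2  (order 2).
h: a_k = 0, 8, 8, -64/3, -64, -704/15, …
ICs: h(0) = 0, h′(0) = 8.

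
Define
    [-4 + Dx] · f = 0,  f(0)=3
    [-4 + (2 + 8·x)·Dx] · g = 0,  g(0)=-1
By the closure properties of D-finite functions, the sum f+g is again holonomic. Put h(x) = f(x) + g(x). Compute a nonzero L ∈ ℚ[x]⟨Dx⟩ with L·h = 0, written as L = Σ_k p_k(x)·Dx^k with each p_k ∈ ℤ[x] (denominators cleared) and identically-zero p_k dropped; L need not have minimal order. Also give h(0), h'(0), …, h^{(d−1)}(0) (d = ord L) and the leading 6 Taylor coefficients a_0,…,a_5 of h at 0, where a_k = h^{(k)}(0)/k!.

f: a_k = 3, 12, 24, 32, 32, 128/5, …
g: a_k = -1, -2, 2, -4, 10, -28, …
L₀ := lclm(L_f,L_g); ord L₀ ≤ 1+1.
L = (24 + 64·x) + (-10 - 64·x - 128·x^2)·Dx + (1 + 12·x + 32·x^2)·Dx^2  (order 2).
h: a_k = 2, 10, 26, 28, 42, -12/5, …
ICs: h(0) = 2, h′(0) = 10.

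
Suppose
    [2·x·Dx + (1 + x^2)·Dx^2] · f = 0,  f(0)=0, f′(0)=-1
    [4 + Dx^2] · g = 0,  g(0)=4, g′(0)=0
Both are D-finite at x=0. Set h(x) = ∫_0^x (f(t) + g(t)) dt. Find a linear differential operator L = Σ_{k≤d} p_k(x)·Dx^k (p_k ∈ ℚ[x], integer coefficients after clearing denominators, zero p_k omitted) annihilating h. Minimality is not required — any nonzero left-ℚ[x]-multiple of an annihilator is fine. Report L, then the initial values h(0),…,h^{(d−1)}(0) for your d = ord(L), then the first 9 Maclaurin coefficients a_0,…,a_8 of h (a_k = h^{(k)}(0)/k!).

f: a_k = 0, -1, 0, 1/3, 0, -1/5, 0, 1/7, 0, …
g: a_k = 4, 0, -8, 0, 8/3, 0, -16/45, 0, 8/315, …
L₀ := lclm(L_f,L_g); ord L₀ ≤ 2+2.
Integrate: L := L₀·Dx.
L = (-32·x + 80·x^3 + 16·x^5)·Dx^2 + (4 + 32·x^2 + 36·x^4 + 8·x^6)·Dx^3 + (-8·x + 20·x^3 + 4·x^5)·Dx^4 + (1 + 8·x^2 + 9·x^4 + 2·x^6)·Dx^5  (order 5).
h: a_k = 0, 4, -1/2, -8/3, 1/12, 8/15, -1/30, -16/315, 1/56, …
ICs: h(0) = 0, h′(0) = 4, h′′(0) = -1, h′′′(0) = -16, h′′′′(0) = 2.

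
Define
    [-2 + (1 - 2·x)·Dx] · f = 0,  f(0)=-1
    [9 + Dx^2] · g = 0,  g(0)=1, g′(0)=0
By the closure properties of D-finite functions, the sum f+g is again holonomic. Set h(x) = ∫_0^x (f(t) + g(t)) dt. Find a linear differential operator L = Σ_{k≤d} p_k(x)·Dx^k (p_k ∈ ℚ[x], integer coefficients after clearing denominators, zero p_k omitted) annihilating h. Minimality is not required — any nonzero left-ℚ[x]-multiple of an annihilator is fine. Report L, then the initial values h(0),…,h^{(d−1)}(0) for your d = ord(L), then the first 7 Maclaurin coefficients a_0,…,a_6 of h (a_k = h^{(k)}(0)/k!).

L = (594 - 648·x + 648·x^2)·Dx + (-153 + 630·x - 972·x^2 + 648·x^3)·Dx^2 + (66 - 72·x + 72·x^2)·Dx^3 + (-17 + 70·x - 108·x^2 + 72·x^3)·Dx^4  (order 4).
h: a_k = 0, 0, -1, -17/6, -2, -101/40, -16/3, …
ICs: h(0) = 0, h′(0) = 0, h′′(0) = -2, h′′′(0) = -17.

f: a_k = -1, -2, -4, -8, -16, -32, -64, …
g: a_k = 1, 0, -9/2, 0, 27/8, 0, -81/80, …
h₀=f+g: left-lcm gives L₀, ord ≤ 3.
h=∫₀ˣh₀: take L = L₀·Dx.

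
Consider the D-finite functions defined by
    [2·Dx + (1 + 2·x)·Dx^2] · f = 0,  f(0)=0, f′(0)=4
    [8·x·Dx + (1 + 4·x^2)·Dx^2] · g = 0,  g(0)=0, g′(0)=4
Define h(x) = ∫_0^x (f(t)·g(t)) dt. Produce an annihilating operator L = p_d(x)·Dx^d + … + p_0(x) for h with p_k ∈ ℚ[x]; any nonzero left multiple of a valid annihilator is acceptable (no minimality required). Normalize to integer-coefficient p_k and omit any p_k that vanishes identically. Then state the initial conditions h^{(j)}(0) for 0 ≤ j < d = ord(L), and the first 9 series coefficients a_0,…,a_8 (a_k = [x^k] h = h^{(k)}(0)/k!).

L = (192 + 704·x + 2560·x^2 + 9984·x^3 + 15360·x^4 + 13312·x^5 + 4096·x^7)·Dx^2 + (72 + 992·x + 4928·x^2 + 15488·x^3 + 34816·x^4 + 47616·x^5 + 35840·x^6 + 6144·x^7 + 14336·x^8)·Dx^3 + (24 + 256·x + 1536·x^2 + 4992·x^3 + 11520·x^4 + 19968·x^5 + 24576·x^6 + 18432·x^7 + 6144·x^8 + 8192·x^9)·Dx^4 + (5 + 36·x + 148·x^2 + 448·x^3 + 1056·x^4 + 1920·x^5 + 2688·x^6 + 3072·x^7 + 2304·x^8 + 1024·x^9 + 1024·x^10)·Dx^5  (order 5).
h: a_k = 0, 0, 0, 16/3, -4, 0, -16/9, 3328/315, -176/15, …
ICs: h(0) = 0, h′(0) = 0, h′′(0) = 0, h′′′(0) = 32, h′′′′(0) = -96.

f: a_k = 0, 4, -4, 16/3, -8, 64/5, -64/3, 256/7, -64, …
g: a_k = 0, 4, 0, -16/3, 0, 64/5, 0, -256/7, 0, …
Product ⇒ symmetric product L₀, ord ≤ 4.
h=∫h₀ ⇒ L = L₀·Dx.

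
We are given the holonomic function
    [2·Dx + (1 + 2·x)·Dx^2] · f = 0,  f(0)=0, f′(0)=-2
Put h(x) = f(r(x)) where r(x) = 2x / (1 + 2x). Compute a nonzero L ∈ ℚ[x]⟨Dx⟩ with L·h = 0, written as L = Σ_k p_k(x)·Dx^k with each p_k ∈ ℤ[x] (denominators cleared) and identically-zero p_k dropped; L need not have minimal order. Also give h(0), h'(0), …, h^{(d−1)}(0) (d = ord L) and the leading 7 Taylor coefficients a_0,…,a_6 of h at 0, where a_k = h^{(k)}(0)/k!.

L = (8 + 24·x)·Dx + (1 + 8·x + 12·x^2)·Dx^2  (order 2).
h: a_k = 0, -4, 16, -208/3, 320, -7744/5, 23296/3, …
ICs: h(0) = 0, h′(0) = -4.

f: a_k = 0, -2, 2, -8/3, 4, -32/5, 32/3, …
Substitute x→r, Dx→(1/r')Dx; clear ⇒ L₀.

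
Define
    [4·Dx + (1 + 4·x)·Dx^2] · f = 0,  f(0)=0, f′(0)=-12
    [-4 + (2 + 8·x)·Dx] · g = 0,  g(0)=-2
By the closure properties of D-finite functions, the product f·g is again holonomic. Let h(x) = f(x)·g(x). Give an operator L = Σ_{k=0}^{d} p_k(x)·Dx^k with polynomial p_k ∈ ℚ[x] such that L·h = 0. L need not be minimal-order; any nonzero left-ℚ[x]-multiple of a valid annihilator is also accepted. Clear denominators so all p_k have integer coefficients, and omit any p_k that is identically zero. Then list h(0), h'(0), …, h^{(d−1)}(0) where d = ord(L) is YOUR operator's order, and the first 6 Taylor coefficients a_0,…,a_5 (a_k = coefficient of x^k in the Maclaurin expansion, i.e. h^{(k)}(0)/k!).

f: a_k = 0, -12, 24, -64, 192, -3072/5, …
g: a_k = -2, -4, 4, -8, 20, -56, …
Product ⇒ symmetric product L₀, ord ≤ 2.
L = 4 + (1 + 8·x + 16·x^2)·Dx^2  (order 2).
h: a_k = 0, 24, 0, -16, 64, -1136/5, …
ICs: h(0) = 0, h′(0) = 24.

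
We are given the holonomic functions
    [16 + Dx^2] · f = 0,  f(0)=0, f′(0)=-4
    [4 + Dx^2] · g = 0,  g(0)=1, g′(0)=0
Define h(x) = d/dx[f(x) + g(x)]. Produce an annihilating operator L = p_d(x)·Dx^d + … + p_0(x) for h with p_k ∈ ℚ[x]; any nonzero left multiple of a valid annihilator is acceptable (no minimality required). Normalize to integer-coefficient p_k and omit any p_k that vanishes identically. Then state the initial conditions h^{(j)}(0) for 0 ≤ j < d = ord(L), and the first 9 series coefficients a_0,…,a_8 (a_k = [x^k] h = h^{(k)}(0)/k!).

L = 64 + 20·Dx^2 + Dx^4  (order 4).
h: a_k = -4, -4, 32, 8/3, -128/3, -8/15, 1024/45, 16/315, -2048/315, …
ICs: h(0) = -4, h′(0) = -4, h′′(0) = 64, h′′′(0) = 16.

f: a_k = 0, -4, 0, 32/3, 0, -128/15, 0, 1024/315, 0, …
g: a_k = 1, 0, -2, 0, 2/3, 0, -4/45, 0, 2/315, …
f+g: L₀ = lclm(L_f,L_g), ord ≤ 2+2.
h=h₀': d/dx-closure on L₀ ⇒ L.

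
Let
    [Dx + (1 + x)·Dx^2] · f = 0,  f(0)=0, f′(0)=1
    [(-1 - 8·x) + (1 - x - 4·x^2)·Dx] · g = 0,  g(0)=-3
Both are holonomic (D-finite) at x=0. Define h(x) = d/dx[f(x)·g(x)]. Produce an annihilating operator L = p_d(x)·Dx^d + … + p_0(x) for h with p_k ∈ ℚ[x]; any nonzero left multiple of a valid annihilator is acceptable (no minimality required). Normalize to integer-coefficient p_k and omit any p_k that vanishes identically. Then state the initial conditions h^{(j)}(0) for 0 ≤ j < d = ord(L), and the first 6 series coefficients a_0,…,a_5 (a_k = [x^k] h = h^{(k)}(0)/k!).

L = (236 + 648·x + 576·x^2) + (25 + 277·x + 672·x^2 + 448·x^3)·Dx + (-9 - 16·x + 45·x^2 + 116·x^3 + 64·x^4)·Dx^2  (order 2).
h: a_k = -3, -3, -87/2, -79, -1567/4, -9411/10, …
ICs: h(0) = -3, h′(0) = -3.

f: a_k = 0, 1, -1/2, 1/3, -1/4, 1/5, …
g: a_k = -3, -3, -15, -27, -87, -195, …
L₀ := L_f ⊗_s L_g (sym. prod.), ord ≤ 2.
h=h₀': d/dx-closure on L₀ ⇒ L.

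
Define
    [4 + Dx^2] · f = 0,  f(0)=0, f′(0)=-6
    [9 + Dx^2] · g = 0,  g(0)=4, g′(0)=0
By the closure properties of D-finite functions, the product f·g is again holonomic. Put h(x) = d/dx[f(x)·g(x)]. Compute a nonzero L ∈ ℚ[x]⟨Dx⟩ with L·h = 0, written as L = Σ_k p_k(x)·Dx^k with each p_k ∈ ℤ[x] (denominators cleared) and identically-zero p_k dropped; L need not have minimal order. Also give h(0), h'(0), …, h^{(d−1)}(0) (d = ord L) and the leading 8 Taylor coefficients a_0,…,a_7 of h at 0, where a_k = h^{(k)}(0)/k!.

L = 25 + 26·Dx^2 + Dx^4  (order 4).
h: a_k = -24, 0, 372, 0, -781, 0, 19531/30, 0, …
ICs: h(0) = -24, h′(0) = 0, h′′(0) = 744, h′′′(0) = 0.

f: a_k = 0, -6, 0, 4, 0, -4/5, 0, 8/105, …
g: a_k = 4, 0, -18, 0, 27/2, 0, -81/20, 0, …
Product ⇒ symmetric product L₀, ord ≤ 4.
h₀' ⇒ L via d/dx closure of L₀.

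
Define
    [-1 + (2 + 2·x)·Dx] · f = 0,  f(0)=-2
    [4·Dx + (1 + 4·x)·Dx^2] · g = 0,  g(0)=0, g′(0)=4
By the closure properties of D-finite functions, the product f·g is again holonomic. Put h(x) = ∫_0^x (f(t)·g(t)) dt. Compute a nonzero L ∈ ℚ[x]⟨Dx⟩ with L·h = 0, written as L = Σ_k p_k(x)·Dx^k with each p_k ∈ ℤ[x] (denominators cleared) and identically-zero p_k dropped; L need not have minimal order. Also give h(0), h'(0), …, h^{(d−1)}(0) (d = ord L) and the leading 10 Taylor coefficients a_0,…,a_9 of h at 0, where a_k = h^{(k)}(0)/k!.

f: a_k = -2, -1, 1/4, -1/8, 5/64, -7/128, 21/512, -33/1024, 429/16384, -715/32768, …
g: a_k = 0, 4, -8, 64/3, -64, 1024/5, -2048/3, 16384/7, -8192, 262144/9, …
Product ⇒ symmetric product L₀, ord ≤ 2.
h=∫₀ˣh₀: take L = L₀·Dx.
L = (-5 + 4·x)·Dx + (12 + 12·x)·Dx^2 + (4 + 24·x + 36·x^2 + 16·x^3)·Dx^3  (order 3).
h: a_k = 0, 0, -4, 4, -101/12, 125/6, -81349/1440, 547691/3360, -52913387/107520, 372033667/241920, …
ICs: h(0) = 0, h′(0) = 0, h′′(0) = -8.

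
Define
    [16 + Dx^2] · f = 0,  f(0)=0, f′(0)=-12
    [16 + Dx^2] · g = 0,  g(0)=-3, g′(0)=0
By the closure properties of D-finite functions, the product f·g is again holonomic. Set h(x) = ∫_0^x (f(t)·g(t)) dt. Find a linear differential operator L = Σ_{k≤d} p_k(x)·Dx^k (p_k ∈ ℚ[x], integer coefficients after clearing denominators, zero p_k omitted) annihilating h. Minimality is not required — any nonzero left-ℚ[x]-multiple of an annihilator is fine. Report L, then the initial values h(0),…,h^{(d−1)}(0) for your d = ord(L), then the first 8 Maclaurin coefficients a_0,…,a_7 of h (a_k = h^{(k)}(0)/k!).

L = 64·Dx^2 + Dx^4  (order 4).
h: a_k = 0, 0, 18, 0, -96, 0, 1024/5, 0, …
ICs: h(0) = 0, h′(0) = 0, h′′(0) = 36, h′′′(0) = 0.

f: a_k = 0, -12, 0, 32, 0, -128/5, 0, 1024/105, …
g: a_k = -3, 0, 24, 0, -32, 0, 256/15, 0, …
f·g: L₀ = L_f ⊗_s L_g, ord ≤ 2·2.
Integrate: L := L₀·Dx.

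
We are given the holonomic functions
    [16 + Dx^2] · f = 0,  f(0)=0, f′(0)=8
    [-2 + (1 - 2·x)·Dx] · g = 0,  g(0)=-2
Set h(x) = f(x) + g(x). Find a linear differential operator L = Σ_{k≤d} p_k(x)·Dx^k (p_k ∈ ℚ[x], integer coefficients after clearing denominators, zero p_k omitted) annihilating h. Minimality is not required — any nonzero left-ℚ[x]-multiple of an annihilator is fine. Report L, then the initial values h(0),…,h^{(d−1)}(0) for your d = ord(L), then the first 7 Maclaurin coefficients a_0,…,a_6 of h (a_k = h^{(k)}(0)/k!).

L = (-160 + 256·x - 256·x^2) + (48 - 224·x + 384·x^2 - 256·x^3)·Dx + (-10 + 16·x - 16·x^2)·Dx^2 + (3 - 14·x + 24·x^2 - 16·x^3)·Dx^3  (order 3).
h: a_k = -2, 4, -8, -112/3, -32, -704/15, -128, …
ICs: h(0) = -2, h′(0) = 4, h′′(0) = -16.

f: a_k = 0, 8, 0, -64/3, 0, 256/15, 0, …
g: a_k = -2, -4, -8, -16, -32, -64, -128, …
f+g: L₀ = lclm(L_f,L_g), ord ≤ 2+1.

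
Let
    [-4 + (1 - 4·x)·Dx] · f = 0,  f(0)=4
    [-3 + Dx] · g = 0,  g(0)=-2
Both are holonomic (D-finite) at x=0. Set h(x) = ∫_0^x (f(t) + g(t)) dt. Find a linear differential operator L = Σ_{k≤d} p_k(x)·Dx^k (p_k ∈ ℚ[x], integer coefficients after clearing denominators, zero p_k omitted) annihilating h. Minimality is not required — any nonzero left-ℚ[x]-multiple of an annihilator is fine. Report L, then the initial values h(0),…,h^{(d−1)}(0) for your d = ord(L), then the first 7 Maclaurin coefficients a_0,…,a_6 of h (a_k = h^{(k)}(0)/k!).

f: a_k = 4, 16, 64, 256, 1024, 4096, 16384, …
g: a_k = -2, -6, -9, -9, -27/4, -81/20, -81/40, …
Sum ⇒ L₀ = lclm(L_f,L_g) in ℚ(x)⟨Dx⟩.
h=∫h₀ ⇒ L = L₀·Dx.
L = (-60 - 144·x)·Dx + (23 + 72·x - 144·x^2)·Dx^2 + (-1 - 8·x + 48·x^2)·Dx^3  (order 3).
h: a_k = 0, 2, 5, 55/3, 247/4, 4069/20, 81839/120, …
ICs: h(0) = 0, h′(0) = 2, h′′(0) = 10.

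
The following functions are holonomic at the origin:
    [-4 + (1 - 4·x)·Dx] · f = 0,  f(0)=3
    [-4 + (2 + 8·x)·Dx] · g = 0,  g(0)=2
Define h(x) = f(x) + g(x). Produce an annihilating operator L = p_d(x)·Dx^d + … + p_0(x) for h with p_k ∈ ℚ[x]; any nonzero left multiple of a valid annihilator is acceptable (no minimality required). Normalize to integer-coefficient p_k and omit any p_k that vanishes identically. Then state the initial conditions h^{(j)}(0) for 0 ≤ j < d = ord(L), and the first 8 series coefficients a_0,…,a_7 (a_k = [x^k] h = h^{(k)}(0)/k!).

L = (-40 - 96·x) + (18 + 112·x + 288·x^2)·Dx + (-1 - 12·x + 16·x^2 + 192·x^3)·Dx^2  (order 2).
h: a_k = 5, 16, 44, 200, 748, 3128, 12120, 49680, …
ICs: h(0) = 5, h′(0) = 16.

f: a_k = 3, 12, 48, 192, 768, 3072, 12288, 49152, …
g: a_k = 2, 4, -4, 8, -20, 56, -168, 528, …
h₀=f+g: left-lcm gives L₀, ord ≤ 2.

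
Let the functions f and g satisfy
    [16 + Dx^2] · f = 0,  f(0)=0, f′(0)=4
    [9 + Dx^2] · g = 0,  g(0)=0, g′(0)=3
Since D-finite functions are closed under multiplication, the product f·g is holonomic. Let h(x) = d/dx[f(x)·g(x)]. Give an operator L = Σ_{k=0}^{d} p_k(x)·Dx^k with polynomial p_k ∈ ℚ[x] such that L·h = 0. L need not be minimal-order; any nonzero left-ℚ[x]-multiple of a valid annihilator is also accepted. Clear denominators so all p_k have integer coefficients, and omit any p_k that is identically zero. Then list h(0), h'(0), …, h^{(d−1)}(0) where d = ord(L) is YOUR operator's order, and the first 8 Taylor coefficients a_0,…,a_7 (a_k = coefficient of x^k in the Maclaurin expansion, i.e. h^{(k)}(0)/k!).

f: a_k = 0, 4, 0, -32/3, 0, 128/15, 0, -1024/315, …
g: a_k = 0, 3, 0, -9/2, 0, 81/40, 0, -243/560, …
Sym-product of L_f,L_g gives L₀ (≤ ord 4).
h=h₀': d/dx-closure on L₀ ⇒ L.
L = 49 + 50·Dx^2 + Dx^4  (order 4).
h: a_k = 0, 24, 0, -200, 0, 2451/5, 0, -12010/21, …
ICs: h(0) = 0, h′(0) = 24, h′′(0) = 0, h′′′(0) = -1200.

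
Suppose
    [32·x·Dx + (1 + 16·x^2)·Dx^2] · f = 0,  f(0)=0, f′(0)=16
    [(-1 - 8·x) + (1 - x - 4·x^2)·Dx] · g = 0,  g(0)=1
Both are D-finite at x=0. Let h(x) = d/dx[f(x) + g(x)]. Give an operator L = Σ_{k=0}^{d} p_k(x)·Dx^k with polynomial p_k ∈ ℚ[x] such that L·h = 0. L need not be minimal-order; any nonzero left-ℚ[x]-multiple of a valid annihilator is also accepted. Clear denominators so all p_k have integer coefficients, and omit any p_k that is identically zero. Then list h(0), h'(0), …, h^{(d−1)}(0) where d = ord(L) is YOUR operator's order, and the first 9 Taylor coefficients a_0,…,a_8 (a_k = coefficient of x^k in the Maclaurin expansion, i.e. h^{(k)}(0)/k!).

L = (160 - 640·x - 14848·x^2 - 36864·x^3 - 178176·x^4 - 98304·x^6) + (-43 - 336·x - 16·x^2 - 3072·x^3 - 35072·x^4 - 124928·x^5 - 12288·x^6 - 98304·x^7)·Dx + (5 + 23·x + 272·x^2 + 16·x^3 + 2368·x^4 - 5888·x^5 - 12288·x^6 - 4096·x^7 - 16384·x^8)·Dx^2  (order 2).
h: a_k = 17, 10, -229, 116, 4421, 1086, -62449, 9320, 1074937, …
ICs: h(0) = 17, h′(0) = 10.

f: a_k = 0, 16, 0, -256/3, 0, 4096/5, 0, -65536/7, 0, …
g: a_k = 1, 1, 5, 9, 29, 65, 181, 441, 1165, …
L₀ := lclm(L_f,L_g); ord L₀ ≤ 2+1.
Differentiate: ansatz ord ≤ ord L₀ ⇒ L.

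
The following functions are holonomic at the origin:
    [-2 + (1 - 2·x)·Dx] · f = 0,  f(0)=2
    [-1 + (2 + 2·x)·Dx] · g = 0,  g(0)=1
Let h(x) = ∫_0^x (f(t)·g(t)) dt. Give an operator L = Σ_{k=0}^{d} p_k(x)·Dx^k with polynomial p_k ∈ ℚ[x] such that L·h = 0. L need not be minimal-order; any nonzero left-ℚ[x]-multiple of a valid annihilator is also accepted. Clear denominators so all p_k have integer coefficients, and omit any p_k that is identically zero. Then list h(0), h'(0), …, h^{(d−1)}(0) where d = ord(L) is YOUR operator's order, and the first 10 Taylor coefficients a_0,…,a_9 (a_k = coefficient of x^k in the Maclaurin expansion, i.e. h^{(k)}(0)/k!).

L = (5 + 2·x)·Dx + (-2 + 2·x + 4·x^2)·Dx^2  (order 2).
h: a_k = 0, 2, 5/2, 13/4, 157/32, 2507/320, 3345/256, 80259/3584, 321069/8192, 1141531/16384, …
ICs: h(0) = 0, h′(0) = 2.

f: a_k = 2, 4, 8, 16, 32, 64, 128, 256, 512, 1024, …
g: a_k = 1, 1/2, -1/8, 1/16, -5/128, 7/256, -21/1024, 33/2048, -429/32768, 715/65536, …
Sym-product of L_f,L_g gives L₀ (≤ ord 1).
Integrate: L := L₀·Dx.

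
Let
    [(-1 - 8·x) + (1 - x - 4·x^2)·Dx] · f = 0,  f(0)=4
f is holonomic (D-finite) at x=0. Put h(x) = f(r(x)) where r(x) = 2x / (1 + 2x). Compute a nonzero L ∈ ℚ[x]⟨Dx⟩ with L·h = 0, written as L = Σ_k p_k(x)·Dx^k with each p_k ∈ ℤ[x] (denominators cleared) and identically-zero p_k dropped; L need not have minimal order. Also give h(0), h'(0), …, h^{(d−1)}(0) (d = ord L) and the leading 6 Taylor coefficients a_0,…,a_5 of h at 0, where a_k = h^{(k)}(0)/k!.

f: a_k = 4, 4, 20, 36, 116, 260, …
Substitute x→r, Dx→(1/r')Dx; clear ⇒ L₀.
L = (2 + 36·x) + (-1 - 4·x + 12·x^2 + 32·x^3)·Dx  (order 1).
h: a_k = 4, 8, 64, 0, 1024, -2048, …
ICs: h(0) = 4.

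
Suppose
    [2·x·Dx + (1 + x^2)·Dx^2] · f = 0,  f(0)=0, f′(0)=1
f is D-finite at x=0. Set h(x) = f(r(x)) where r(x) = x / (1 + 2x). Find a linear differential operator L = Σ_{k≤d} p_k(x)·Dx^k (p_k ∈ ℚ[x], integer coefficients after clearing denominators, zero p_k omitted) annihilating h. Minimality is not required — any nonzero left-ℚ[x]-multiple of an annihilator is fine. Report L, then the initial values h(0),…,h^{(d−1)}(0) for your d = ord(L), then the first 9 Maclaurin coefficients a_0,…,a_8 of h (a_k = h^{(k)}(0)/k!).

L = (4 + 10·x)·Dx + (1 + 4·x + 5·x^2)·Dx^2  (order 2).
h: a_k = 0, 1, -2, 11/3, -6, 41/5, -22/3, -29/7, 42, …
ICs: h(0) = 0, h′(0) = 1.

f: a_k = 0, 1, 0, -1/3, 0, 1/5, 0, -1/7, 0, …
L₀ from L_f via x↦r, Dx↦r'^{-1}Dx.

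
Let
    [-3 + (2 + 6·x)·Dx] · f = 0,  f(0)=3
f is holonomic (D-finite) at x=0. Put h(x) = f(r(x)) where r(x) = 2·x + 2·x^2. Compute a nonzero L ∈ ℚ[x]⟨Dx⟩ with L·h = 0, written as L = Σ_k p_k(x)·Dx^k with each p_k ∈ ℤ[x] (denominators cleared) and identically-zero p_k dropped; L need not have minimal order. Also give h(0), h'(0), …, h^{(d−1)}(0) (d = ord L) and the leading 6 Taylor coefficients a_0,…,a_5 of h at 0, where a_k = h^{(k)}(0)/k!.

L = (-3 - 6·x) + (1 + 6·x + 6·x^2)·Dx  (order 1).
h: a_k = 3, 9, -9/2, 27/2, -351/8, 1215/8, …
ICs: h(0) = 3.

f: a_k = 3, 9/2, -27/8, 81/16, -1215/128, 5103/256, …
h₀=f(r): pull back L_f along r ⇒ L₀.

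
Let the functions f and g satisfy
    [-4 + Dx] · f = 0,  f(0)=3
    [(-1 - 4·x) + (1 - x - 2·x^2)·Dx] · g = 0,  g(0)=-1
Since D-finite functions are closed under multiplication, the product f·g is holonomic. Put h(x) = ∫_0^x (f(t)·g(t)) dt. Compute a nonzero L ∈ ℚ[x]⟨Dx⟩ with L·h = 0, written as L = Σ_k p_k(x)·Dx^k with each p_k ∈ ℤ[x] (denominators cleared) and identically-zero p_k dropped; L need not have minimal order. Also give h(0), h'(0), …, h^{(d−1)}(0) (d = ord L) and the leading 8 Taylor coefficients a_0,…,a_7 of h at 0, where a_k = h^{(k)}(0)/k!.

f: a_k = 3, 12, 24, 32, 32, 128/5, 256/15, 1024/105, …
g: a_k = -1, -1, -3, -5, -11, -21, -43, -85, …
h₀=f·g: eliminate ⇒ L₀, order ≤ 1·1.
∫: right-multiply L₀ by Dx.
L = (5 - 8·x^2)·Dx + (-1 + x + 2·x^2)·Dx^2  (order 2).
h: a_k = 0, -3, -15/2, -15, -107/4, -229/5, -781/10, -2831/21, …
ICs: h(0) = 0, h′(0) = -3.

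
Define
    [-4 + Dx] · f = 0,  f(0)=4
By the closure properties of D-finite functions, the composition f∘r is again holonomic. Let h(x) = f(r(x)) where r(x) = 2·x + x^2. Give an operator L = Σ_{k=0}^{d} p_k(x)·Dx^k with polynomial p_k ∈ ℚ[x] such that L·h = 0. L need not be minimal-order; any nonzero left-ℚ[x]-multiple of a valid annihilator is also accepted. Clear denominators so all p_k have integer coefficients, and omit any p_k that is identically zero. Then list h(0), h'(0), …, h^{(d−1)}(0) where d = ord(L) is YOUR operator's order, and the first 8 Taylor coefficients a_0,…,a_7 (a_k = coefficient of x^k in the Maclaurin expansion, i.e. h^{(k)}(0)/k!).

L = (-8 - 8·x) + Dx  (order 1).
h: a_k = 4, 32, 144, 1408/3, 3680/3, 13568/5, 236416/45, 2868224/315, …
ICs: h(0) = 4.

f: a_k = 4, 16, 32, 128/3, 128/3, 512/15, 1024/45, 4096/315, …
L₀ from L_f via x↦r, Dx↦r'^{-1}Dx.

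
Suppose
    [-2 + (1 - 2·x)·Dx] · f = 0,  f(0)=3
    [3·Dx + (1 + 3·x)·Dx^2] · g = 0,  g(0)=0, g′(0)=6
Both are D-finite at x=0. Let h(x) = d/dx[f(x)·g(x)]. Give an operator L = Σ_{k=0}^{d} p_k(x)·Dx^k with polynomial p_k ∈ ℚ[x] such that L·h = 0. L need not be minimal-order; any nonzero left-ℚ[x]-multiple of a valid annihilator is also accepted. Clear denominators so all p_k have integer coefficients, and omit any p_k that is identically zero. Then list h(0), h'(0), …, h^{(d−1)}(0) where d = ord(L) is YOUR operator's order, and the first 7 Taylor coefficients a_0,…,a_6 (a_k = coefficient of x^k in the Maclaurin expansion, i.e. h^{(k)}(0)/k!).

L = 24 + 30·x·Dx + (-1 - x + 6·x^2)·Dx^2  (order 2).
h: a_k = 18, 18, 216, 90, 1683, -1674/5, 61704/5, …
ICs: h(0) = 18, h′(0) = 18.

f: a_k = 3, 6, 12, 24, 48, 96, 192, …
g: a_k = 0, 6, -9, 18, -81/2, 486/5, -243, …
f·g: L₀ = L_f ⊗_s L_g, ord ≤ 1·2.
Differentiate: ansatz ord ≤ ord L₀ ⇒ L.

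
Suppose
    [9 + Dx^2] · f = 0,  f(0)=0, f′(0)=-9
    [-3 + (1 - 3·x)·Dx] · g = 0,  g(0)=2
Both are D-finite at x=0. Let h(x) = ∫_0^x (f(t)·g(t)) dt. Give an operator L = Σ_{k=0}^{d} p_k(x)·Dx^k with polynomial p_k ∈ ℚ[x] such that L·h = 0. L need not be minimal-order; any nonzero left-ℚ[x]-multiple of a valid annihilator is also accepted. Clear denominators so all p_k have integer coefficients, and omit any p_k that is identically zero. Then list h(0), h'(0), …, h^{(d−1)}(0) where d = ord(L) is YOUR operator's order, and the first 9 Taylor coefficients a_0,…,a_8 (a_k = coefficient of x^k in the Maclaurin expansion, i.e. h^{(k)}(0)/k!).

f: a_k = 0, -9, 0, 27/2, 0, -243/40, 0, 729/560, 0, …
g: a_k = 2, 6, 18, 54, 162, 486, 1458, 4374, 13122, …
h₀=f·g: eliminate ⇒ L₀, order ≤ 2·1.
∫: right-multiply L₀ by Dx.
L = (-9 + 27·x)·Dx + 6·Dx^2 + (-1 + 3·x)·Dx^3  (order 3).
h: a_k = 0, 0, -9, -18, -135/4, -81, -8181/40, -73629/140, -3091689/2240, …
ICs: h(0) = 0, h′(0) = 0, h′′(0) = -18.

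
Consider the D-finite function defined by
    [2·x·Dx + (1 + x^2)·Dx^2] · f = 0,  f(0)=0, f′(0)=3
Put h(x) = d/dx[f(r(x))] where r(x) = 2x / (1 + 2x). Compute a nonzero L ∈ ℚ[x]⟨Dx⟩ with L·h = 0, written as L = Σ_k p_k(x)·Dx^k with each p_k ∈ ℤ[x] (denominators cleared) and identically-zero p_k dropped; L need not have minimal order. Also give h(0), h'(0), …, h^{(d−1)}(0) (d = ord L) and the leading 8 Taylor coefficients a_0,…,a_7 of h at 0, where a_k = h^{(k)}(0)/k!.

L = (4 + 16·x) + (1 + 4·x + 8·x^2)·Dx  (order 1).
h: a_k = 6, -24, 48, 0, -384, 1536, -3072, 0, …
ICs: h(0) = 6.

f: a_k = 0, 3, 0, -1, 0, 3/5, 0, -3/7, …
h₀=f(r): pull back L_f along r ⇒ L₀.
Derive L from L₀ (diff closure).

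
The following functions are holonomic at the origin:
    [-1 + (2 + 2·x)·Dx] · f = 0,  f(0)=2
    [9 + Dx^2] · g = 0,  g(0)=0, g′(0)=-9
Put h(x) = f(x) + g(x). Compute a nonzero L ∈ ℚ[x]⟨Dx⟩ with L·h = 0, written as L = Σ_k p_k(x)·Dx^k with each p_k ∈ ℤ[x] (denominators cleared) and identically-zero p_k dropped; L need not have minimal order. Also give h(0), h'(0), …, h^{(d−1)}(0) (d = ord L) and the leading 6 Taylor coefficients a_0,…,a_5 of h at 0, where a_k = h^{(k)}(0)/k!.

f: a_k = 2, 1, -1/4, 1/8, -5/64, 7/128, …
g: a_k = 0, -9, 0, 27/2, 0, -243/40, …
Weyl lclm of L_f,L_g ⇒ L₀ (ord ≤ 3).
L = (-351 - 648·x - 324·x^2) + (630 + 1926·x + 1944·x^2 + 648·x^3)·Dx + (-39 - 72·x - 36·x^2)·Dx^2 + (70 + 214·x + 216·x^2 + 72·x^3)·Dx^3  (order 3).
h: a_k = 2, -8, -1/4, 109/8, -5/64, -3853/640, …
ICs: h(0) = 2, h′(0) = -8, h′′(0) = -1/2.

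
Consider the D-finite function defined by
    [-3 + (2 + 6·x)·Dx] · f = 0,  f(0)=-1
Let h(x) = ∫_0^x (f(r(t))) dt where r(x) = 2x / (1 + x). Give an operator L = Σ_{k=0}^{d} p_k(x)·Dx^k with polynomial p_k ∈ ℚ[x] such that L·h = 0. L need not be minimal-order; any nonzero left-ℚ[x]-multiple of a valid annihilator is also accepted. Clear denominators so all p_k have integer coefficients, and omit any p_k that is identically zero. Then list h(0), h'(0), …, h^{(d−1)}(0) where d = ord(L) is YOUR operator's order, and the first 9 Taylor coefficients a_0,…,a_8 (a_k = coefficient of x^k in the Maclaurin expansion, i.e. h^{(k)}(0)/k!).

L = -3·Dx + (1 + 8·x + 7·x^2)·Dx^2  (order 2).
h: a_k = 0, -1, -3/2, 5/2, -51/8, 861/40, -1379/16, 6141/16, -234975/128, …
ICs: h(0) = 0, h′(0) = -1.

f: a_k = -1, -3/2, 9/8, -27/16, 405/128, -1701/256, 15309/1024, -72171/2048, 2814669/32768, …
Substitute x→r, Dx→(1/r')Dx; clear ⇒ L₀.
h=∫h₀ ⇒ L = L₀·Dx.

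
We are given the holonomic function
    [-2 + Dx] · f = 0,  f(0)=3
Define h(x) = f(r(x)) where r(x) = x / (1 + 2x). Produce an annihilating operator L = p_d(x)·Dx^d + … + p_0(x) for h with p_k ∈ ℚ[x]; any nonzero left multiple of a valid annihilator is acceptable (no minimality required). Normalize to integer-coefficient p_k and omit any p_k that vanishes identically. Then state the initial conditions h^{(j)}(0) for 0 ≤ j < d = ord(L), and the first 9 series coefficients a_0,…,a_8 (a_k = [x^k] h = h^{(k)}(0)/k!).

L = -2 + (1 + 4·x + 4·x^2)·Dx  (order 1).
h: a_k = 3, 6, -6, 4, 2, -76/5, 604/15, -8728/105, 15682/105, …
ICs: h(0) = 3.

f: a_k = 3, 6, 6, 4, 2, 4/5, 4/15, 8/105, 2/105, …
Change of var in L_f (x↦r) gives L₀.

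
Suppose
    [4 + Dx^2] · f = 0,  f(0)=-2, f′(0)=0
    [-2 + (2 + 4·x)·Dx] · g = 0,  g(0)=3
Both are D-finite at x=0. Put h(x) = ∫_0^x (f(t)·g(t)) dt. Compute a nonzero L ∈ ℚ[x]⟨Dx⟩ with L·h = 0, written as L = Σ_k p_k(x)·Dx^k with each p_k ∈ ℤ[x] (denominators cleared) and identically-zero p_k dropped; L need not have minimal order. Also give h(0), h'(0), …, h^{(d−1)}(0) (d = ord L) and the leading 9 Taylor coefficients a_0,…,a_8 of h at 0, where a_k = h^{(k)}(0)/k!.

L = (7 + 16·x + 16·x^2)·Dx + (-2 - 4·x)·Dx^2 + (1 + 4·x + 4·x^2)·Dx^3  (order 3).
h: a_k = 0, -6, -3, 5, 9/4, -5/4, -13/24, 349/840, -401/960, …
ICs: h(0) = 0, h′(0) = -6, h′′(0) = -6.

f: a_k = -2, 0, 4, 0, -4/3, 0, 8/45, 0, -4/315, …
g: a_k = 3, 3, -3/2, 3/2, -15/8, 21/8, -63/16, 99/16, -1287/128, …
h₀=f·g: eliminate ⇒ L₀, order ≤ 2·1.
h=∫₀ˣh₀: take L = L₀·Dx.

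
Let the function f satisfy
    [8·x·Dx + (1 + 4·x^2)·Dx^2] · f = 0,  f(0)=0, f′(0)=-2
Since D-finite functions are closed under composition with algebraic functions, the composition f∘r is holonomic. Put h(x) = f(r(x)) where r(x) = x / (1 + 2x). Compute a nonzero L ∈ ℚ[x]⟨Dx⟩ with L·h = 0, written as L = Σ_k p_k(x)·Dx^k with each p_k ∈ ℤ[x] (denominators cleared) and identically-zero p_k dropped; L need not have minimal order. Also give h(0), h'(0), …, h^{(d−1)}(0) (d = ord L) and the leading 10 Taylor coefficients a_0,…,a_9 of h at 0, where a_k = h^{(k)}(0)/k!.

f: a_k = 0, -2, 0, 8/3, 0, -32/5, 0, 128/7, 0, -512/9, …
Substitute x→r, Dx→(1/r')Dx; clear ⇒ L₀.
L = (4 + 16·x)·Dx + (1 + 4·x + 8·x^2)·Dx^2  (order 2).
h: a_k = 0, -2, 4, -16/3, 0, 128/5, -256/3, 1024/7, 0, -8192/9, …
ICs: h(0) = 0, h′(0) = -2.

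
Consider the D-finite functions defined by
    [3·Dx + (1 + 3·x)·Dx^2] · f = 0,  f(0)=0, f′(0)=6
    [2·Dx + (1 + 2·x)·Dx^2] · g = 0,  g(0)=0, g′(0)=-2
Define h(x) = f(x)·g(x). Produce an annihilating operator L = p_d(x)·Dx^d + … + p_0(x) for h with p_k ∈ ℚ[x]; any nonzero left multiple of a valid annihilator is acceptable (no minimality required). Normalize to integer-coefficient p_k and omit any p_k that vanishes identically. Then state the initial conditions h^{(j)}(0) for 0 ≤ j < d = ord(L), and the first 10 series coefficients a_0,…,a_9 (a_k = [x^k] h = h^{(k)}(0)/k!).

f: a_k = 0, 6, -9, 18, -81/2, 486/5, -243, 4374/7, -6561/4, 4374, …
g: a_k = 0, -2, 2, -8/3, 4, -32/5, 32/3, -128/7, 32, -512/9, …
Sym-product of L_f,L_g gives L₀ (≤ ord 4).
L = (156 + 720·x + 864·x^2)·Dx + (310 + 2244·x + 5400·x^2 + 4320·x^3)·Dx^2 + (88 + 860·x + 3132·x^2 + 5040·x^3 + 3024·x^4)·Dx^3 + (5 + 62·x + 305·x^2 + 744·x^3 + 900·x^4 + 432·x^5)·Dx^4  (order 4).
h: a_k = 0, 0, -12, 30, -70, 165, -1989/5, 982, -86724/35, 89247/14, …
ICs: h(0) = 0, h′(0) = 0, h′′(0) = -24, h′′′(0) = 180.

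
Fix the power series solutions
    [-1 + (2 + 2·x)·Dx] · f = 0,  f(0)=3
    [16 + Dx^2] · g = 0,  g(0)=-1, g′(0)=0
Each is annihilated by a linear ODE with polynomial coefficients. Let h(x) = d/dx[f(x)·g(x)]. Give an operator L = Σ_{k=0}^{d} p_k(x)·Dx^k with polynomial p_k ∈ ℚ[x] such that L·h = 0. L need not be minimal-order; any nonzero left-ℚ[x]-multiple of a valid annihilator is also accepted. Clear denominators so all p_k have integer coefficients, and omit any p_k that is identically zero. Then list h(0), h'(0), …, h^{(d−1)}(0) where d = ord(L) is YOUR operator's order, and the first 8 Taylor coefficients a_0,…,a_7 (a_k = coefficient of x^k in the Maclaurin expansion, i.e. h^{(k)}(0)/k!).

f: a_k = 3, 3/2, -3/8, 3/16, -15/128, 21/256, -63/1024, 99/2048, …
g: a_k = -1, 0, 8, 0, -32/3, 0, 256/45, 0, …
Sym-product of L_f,L_g gives L₀ (≤ ord 2).
Differentiate: ansatz ord ≤ ord L₀ ⇒ L.
L = (4733 + 17664·x + 25216·x^2 + 16384·x^3 + 4096·x^4) + (-244 - 756·x - 768·x^2 - 256·x^3)·Dx + (268 + 1048·x + 1548·x^2 + 1024·x^3 + 256·x^4)·Dx^2  (order 2).
h: a_k = -3/2, 195/4, 567/16, -4465/32, -18665/256, 310129/2560, 1535653/30720, -21374753/430080, …
ICs: h(0) = -3/2, h′(0) = 195/4.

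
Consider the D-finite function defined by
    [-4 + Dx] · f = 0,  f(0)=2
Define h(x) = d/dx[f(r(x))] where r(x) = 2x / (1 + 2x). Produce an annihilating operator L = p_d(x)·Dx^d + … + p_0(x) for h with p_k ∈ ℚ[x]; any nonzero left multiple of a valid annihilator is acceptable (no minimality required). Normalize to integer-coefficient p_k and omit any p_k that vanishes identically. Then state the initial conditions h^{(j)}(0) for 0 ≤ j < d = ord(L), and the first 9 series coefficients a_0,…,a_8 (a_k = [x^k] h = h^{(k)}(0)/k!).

L = (4 - 8·x) + (-1 - 4·x - 4·x^2)·Dx  (order 1).
h: a_k = 16, 64, -64, -512/3, 1792/3, -11264/15, -17408/45, 1294336/315, -3395584/315, …
ICs: h(0) = 16.

f: a_k = 2, 8, 16, 64/3, 64/3, 256/15, 512/45, 2048/315, 1024/315, …
Change of var in L_f (x↦r) gives L₀.
Differentiate: ansatz ord ≤ ord L₀ ⇒ L.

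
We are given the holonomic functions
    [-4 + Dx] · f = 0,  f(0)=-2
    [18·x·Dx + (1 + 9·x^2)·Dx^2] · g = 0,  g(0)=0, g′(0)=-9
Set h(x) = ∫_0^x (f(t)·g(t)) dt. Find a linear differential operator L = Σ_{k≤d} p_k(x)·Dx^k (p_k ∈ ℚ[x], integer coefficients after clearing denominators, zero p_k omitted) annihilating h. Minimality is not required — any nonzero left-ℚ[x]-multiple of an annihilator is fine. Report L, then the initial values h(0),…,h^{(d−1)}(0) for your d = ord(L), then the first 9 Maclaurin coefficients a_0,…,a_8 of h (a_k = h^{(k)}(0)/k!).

L = (16 - 72·x + 144·x^2)·Dx + (-8 + 18·x - 72·x^2)·Dx^2 + (1 + 9·x^2)·Dx^3  (order 3).
h: a_k = 0, 0, 9, 24, 45/2, -24/5, 43/5, 744/7, -269/140, …
ICs: h(0) = 0, h′(0) = 0, h′′(0) = 18.

f: a_k = -2, -8, -16, -64/3, -64/3, -256/15, -512/45, -2048/315, -1024/315, …
g: a_k = 0, -9, 0, 27, 0, -729/5, 0, 6561/7, 0, …
h₀=f·g: eliminate ⇒ L₀, order ≤ 1·2.
∫: right-multiply L₀ by Dx.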